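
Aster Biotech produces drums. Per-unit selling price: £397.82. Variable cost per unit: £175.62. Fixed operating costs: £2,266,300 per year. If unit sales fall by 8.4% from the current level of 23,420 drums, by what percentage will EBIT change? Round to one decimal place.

At 23,420 units, contribution = 23,420 × £222.20 = £5,203,924.00.
Subtracting fixed costs: EBIT = £5,203,924.00 − £2,266,300 = £2,937,624.00.
So DOL = total CM / EBIT = £5,203,924.00 / £2,937,624.00 = 1.7715.
So EBIT moves 1.7715 × (-8.4%) = -14.9%.

-14.9%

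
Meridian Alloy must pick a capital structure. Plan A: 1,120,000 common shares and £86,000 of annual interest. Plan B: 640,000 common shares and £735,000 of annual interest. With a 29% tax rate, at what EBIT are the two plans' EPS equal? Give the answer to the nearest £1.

£1,600,333

At indifference, (EBIT − 86,000)(1 − t)/1,120,000 = (EBIT − 735,000)(1 − t)/640,000.
The (1 − t) factor cancels: (EBIT − 86,000) × 640,000 = (EBIT − 735,000) × 1,120,000.
EBIT × (1,120,000 − 640,000) = 735,000 × 1,120,000 − 86,000 × 640,000 = 768,160,000,000, so EBIT = 768,160,000,000 ÷ 480,000 = 1,600,333.33.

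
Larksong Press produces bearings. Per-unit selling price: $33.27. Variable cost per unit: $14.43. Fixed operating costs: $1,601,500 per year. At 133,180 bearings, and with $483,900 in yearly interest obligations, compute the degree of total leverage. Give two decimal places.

Contribution at this volume is 133,180 × $18.84 = $2,509,111.20.
EBIT = $2,509,111.20 − $1,601,500 = $907,611.20. Interest = $483,900.00, so EBIT − I = $423,711.20.
Degree of total leverage = total CM / (EBIT − interest) = $2,509,111.20 / $423,711.20 = 5.9217.

5.92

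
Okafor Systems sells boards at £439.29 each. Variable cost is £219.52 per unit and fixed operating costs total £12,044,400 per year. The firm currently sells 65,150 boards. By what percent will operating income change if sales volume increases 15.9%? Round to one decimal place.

+100.1%

At 65,150 units, contribution = 65,150 × £219.77 = £14,318,015.50.
Operating income = contribution − fixed costs = £14,318,015.50 − £12,044,400 = £2,273,615.50.
DOL = contribution ÷ EBIT = £14,318,015.50 ÷ £2,273,615.50 = 6.2975.
%ΔEBIT = DOL × %ΔSales = 6.2975 × +15.9% = +100.1%.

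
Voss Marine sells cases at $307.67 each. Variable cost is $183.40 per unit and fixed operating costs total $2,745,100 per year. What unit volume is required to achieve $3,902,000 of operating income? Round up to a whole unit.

53,490 cases

Unit CM = price − variable cost = $307.67 − $183.40 = $124.27.
Need Q such that Q × $124.27 − $2,745,100 = $3,902,000, i.e. Q = $6,647,100 / $124.27 = 53,489.18 → 53,490.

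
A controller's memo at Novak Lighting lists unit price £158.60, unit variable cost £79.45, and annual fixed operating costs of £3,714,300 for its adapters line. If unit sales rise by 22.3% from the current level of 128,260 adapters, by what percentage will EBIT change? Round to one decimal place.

Contribution at this volume is 128,260 × £79.15 = £10,151,779.00.
Operating income = contribution − fixed costs = £10,151,779.00 − £3,714,300 = £6,437,479.00.
So DOL = total CM / EBIT = £10,151,779.00 / £6,437,479.00 = 1.5770.
Operating income changes by 1.5770 × +22.3% = +35.2%.

+35.2%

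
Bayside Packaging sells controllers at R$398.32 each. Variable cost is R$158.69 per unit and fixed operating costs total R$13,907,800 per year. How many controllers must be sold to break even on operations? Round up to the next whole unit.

58,039 controllers

Contribution margin per unit = R$398.32 − R$158.69 = R$239.63.
Break-even Q = R$13,907,800 / R$239.63 = 58,038.64 → 58,039 controllers.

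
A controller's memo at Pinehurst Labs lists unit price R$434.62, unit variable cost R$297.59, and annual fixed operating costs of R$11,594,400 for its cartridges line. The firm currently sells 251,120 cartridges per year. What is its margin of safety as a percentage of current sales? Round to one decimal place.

66.3%

Each unit contributes R$434.62 − R$297.59 = R$137.03. Break-even units = R$11,594,400 ÷ R$137.03 = 84,612.13; break-even revenue = 84,612.13 × R$434.62 = R$36,774,123.39.
Actual sales revenue = 251,120 × R$434.62 = R$109,141,774.40.
Margin of safety = (R$109,141,774.40 − R$36,774,123.39) ÷ R$109,141,774.40 = 66.3%.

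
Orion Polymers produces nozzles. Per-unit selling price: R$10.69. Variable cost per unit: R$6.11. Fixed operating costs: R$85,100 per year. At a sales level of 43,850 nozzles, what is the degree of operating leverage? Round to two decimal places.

1.74

Contribution at this volume is 43,850 × R$4.58 = R$200,833.00.
Operating income = contribution − fixed costs = R$200,833.00 − R$85,100 = R$115,733.00.
So DOL = total CM / EBIT = R$200,833.00 / R$115,733.00 = 1.7353.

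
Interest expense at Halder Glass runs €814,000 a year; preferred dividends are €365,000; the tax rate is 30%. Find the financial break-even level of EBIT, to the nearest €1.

Preferred dividends are paid after tax, so their pre-tax equivalent is €365,000 ÷ (1 − 0.30) = €521,428.57.
Financial break-even EBIT = interest + D_p ÷ (1 − t) = €814,000 + €521,428.57 = €1,335,428.57.

€1,335,429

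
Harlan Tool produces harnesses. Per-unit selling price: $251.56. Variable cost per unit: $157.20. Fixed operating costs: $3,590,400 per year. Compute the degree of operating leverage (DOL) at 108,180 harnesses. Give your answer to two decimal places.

1.54

At 108,180 units, contribution = 108,180 × $94.36 = $10,207,864.80.
Subtracting fixed costs: EBIT = $10,207,864.80 − $3,590,400 = $6,617,464.80.
DOL = contribution ÷ EBIT = $10,207,864.80 ÷ $6,617,464.80 = 1.5426.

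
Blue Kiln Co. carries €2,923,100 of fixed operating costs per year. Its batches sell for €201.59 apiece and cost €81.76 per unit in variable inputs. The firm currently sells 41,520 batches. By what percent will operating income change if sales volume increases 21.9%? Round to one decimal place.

Contribution at this volume is 41,520 × €119.83 = €4,975,341.60.
EBIT = €4,975,341.60 − €2,923,100 = €2,052,241.60.
So DOL = total CM / EBIT = €4,975,341.60 / €2,052,241.60 = 2.4243.
So EBIT moves 2.4243 × (+21.9%) = +53.1%.

+53.1%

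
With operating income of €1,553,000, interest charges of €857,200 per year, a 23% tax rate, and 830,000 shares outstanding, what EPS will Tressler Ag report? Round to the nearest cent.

€0.65

Pre-tax income = €1,553,000 − €857,200.00 = €695,800.00.
Net income = €695,800.00 × (1 − 0.23) = €535,766.00.
Per share: €535,766.00 / 830,000 shares = €0.65.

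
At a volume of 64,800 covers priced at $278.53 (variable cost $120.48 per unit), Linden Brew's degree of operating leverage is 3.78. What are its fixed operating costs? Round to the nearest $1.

$7,532,211

Total contribution margin = 64,800 × $158.05 = $10,241,640.00.
DOL = contribution / EBIT, so EBIT = $10,241,640.00 / 3.78 = $2,709,428.57.
Fixed costs = CM − EBIT = $10,241,640.00 − $2,709,428.57 = $7,532,211.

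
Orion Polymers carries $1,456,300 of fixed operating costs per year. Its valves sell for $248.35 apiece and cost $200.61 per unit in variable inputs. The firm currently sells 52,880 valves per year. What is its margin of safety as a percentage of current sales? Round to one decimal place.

42.3%

Contribution margin per unit = $248.35 − $200.61 = $47.74. Break-even units = $1,456,300 ÷ $47.74 = 30,504.82; break-even revenue = 30,504.82 × $248.35 = $7,575,871.49.
Actual sales revenue = 52,880 × $248.35 = $13,132,748.00.
Margin of safety = ($13,132,748.00 − $7,575,871.49) ÷ $13,132,748.00 = 42.3%.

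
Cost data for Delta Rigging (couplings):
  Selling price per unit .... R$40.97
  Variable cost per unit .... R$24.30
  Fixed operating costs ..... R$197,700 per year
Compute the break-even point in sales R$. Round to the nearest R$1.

Contribution margin per unit = R$40.97 − R$24.30 = R$16.67, a CM ratio of R$16.67 ÷ R$40.97 = 0.4069.
Break-even sales = FC ÷ CM ratio = R$197,700 × R$40.97 / R$16.67 = R$485,889.

R$485,889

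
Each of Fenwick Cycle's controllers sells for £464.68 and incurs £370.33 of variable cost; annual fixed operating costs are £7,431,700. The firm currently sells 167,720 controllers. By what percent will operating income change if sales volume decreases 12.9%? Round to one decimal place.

-24.3%

Total contribution margin = 167,720 × £94.35 = £15,824,382.00.
EBIT = £15,824,382.00 − £7,431,700 = £8,392,682.00.
DOL = contribution ÷ EBIT = £15,824,382.00 ÷ £8,392,682.00 = 1.8855.
Operating income changes by 1.8855 × -12.9% = -24.3%.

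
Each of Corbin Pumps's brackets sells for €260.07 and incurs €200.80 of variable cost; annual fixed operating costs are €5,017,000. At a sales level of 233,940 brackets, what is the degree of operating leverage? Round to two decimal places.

1.57

At 233,940 units, contribution = 233,940 × €59.27 = €13,865,623.80.
Operating income = contribution − fixed costs = €13,865,623.80 − €5,017,000 = €8,848,623.80.
Degree of operating leverage = €13,865,623.80 / €8,848,623.80 = 1.5670.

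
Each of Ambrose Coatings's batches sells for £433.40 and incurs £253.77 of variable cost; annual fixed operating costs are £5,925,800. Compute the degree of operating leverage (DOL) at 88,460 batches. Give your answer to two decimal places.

Contribution at this volume is 88,460 × £179.63 = £15,890,069.80.
EBIT = £15,890,069.80 − £5,925,800 = £9,964,269.80.
Degree of operating leverage = £15,890,069.80 / £9,964,269.80 = 1.5947.

1.59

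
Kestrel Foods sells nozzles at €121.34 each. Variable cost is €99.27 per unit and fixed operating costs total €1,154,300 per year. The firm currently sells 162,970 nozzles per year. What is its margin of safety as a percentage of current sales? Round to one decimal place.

Each unit contributes €121.34 − €99.27 = €22.07. Break-even units = €1,154,300 ÷ €22.07 = 52,301.77; break-even revenue = 52,301.77 × €121.34 = €6,346,296.42.
Actual sales revenue = 162,970 × €121.34 = €19,774,779.80.
Margin of safety = (€19,774,779.80 − €6,346,296.42) ÷ €19,774,779.80 = 67.9%.

67.9%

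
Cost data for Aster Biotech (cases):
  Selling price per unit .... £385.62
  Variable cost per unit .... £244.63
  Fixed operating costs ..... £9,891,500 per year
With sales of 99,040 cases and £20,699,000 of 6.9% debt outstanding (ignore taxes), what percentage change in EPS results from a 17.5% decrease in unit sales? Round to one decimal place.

-92.4%

Contribution at this volume is 99,040 × £140.99 = £13,963,649.60.
Operating income = contribution − fixed costs = £13,963,649.60 − £9,891,500 = £4,072,149.60.
After interest of £1,428,231.00, pre-tax earnings = £2,643,918.60.
DCL = total CM / (EBIT − I) = £13,963,649.60 / £2,643,918.60 = 5.2814.
%ΔEPS = DCL × %ΔSales = 5.2814 × -17.5% = -92.4%.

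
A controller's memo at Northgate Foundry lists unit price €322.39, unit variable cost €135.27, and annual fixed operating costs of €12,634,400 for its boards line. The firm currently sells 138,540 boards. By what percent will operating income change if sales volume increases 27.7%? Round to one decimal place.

+54.0%

Contribution at this volume is 138,540 × €187.12 = €25,923,604.80.
EBIT = €25,923,604.80 − €12,634,400 = €13,289,204.80.
DOL = contribution ÷ EBIT = €25,923,604.80 ÷ €13,289,204.80 = 1.9507.
Operating income changes by 1.9507 × +27.7% = +54.0%.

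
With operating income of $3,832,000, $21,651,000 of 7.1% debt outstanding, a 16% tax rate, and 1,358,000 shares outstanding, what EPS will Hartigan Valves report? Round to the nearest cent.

Interest = $1,537,221.00, so EBT = $3,832,000 − $1,537,221.00 = $2,294,779.00.
After tax at 16%: net income = $2,294,779.00 × 0.84 = $1,927,614.36.
Per share: $1,927,614.36 / 1,358,000 shares = $1.42.

$1.42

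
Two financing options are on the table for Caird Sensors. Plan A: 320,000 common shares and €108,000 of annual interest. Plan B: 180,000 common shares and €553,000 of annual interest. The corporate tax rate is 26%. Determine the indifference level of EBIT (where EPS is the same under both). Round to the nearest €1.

€1,125,143

At indifference, (EBIT − 108,000)(1 − t)/320,000 = (EBIT − 553,000)(1 − t)/180,000.
Cancelling (1 − t) and cross-multiplying: 180,000·(EBIT − 108,000) = 320,000·(EBIT − 553,000).
EBIT × (320,000 − 180,000) = 553,000 × 320,000 − 108,000 × 180,000 = 157,520,000,000, so EBIT = 157,520,000,000 ÷ 140,000 = 1,125,142.86.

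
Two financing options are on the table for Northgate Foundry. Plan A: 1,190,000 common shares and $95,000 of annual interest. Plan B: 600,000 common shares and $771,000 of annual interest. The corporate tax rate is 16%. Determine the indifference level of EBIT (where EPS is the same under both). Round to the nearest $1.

At indifference, (EBIT − 95,000)(1 − t)/1,190,000 = (EBIT − 771,000)(1 − t)/600,000.
Cancelling (1 − t) and cross-multiplying: 600,000·(EBIT − 95,000) = 1,190,000·(EBIT − 771,000).
EBIT × (1,190,000 − 600,000) = 771,000 × 1,190,000 − 95,000 × 600,000 = 860,490,000,000, so EBIT = 860,490,000,000 ÷ 590,000 = 1,458,457.63.

$1,458,458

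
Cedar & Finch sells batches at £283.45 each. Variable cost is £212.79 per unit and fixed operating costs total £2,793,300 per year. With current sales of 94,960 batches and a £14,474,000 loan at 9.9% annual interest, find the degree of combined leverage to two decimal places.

2.70

Total contribution margin = 94,960 × £70.66 = £6,709,873.60.
EBIT = £6,709,873.60 − £2,793,300 = £3,916,573.60. Interest = £1,432,926.00, so EBIT − I = £2,483,647.60.
Degree of total leverage = total CM / (EBIT − interest) = £6,709,873.60 / £2,483,647.60 = 2.7016.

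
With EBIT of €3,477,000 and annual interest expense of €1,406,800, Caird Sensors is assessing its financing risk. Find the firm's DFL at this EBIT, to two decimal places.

1.68

Annual interest charges come to €1,406,800.00.
DFL = EBIT ÷ (EBIT − I) = €3,477,000 ÷ (€3,477,000 − €1,406,800.00) = €3,477,000 ÷ €2,070,200.00 = 1.6795.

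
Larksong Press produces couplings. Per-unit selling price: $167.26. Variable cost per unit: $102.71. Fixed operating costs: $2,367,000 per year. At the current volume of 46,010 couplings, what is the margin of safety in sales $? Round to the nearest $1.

Each unit contributes $167.26 − $102.71 = $64.55. Break-even units = $2,367,000 ÷ $64.55 = 36,669.25; break-even revenue = 36,669.25 × $167.26 = $6,133,298.53.
Actual sales revenue = 46,010 × $167.26 = $7,695,632.60.
Margin of safety = $7,695,632.60 − $6,133,298.53 = $1,562,334.

$1,562,334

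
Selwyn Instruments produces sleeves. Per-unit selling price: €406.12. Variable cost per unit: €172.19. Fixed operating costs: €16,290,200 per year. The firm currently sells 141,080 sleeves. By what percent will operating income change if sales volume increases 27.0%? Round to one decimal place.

At 141,080 units, contribution = 141,080 × €233.93 = €33,002,844.40.
Operating income = contribution − fixed costs = €33,002,844.40 − €16,290,200 = €16,712,644.40.
So DOL = total CM / EBIT = €33,002,844.40 / €16,712,644.40 = 1.9747.
%ΔEBIT = DOL × %ΔSales = 1.9747 × +27.0% = +53.3%.

+53.3%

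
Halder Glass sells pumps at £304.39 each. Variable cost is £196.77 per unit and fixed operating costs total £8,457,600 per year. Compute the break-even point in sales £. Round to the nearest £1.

Contribution margin per unit = £304.39 − £196.77 = £107.62, a CM ratio of £107.62 ÷ £304.39 = 0.3536.
Break-even revenue = fixed costs × price ÷ CM = £8,457,600 × £304.39 ÷ £107.62 = £23,921,287.

£23,921,287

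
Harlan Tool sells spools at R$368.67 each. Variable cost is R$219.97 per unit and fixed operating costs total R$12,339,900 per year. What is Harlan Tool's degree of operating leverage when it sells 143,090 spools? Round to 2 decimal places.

At 143,090 units, contribution = 143,090 × R$148.70 = R$21,277,483.00.
Subtracting fixed costs: EBIT = R$21,277,483.00 − R$12,339,900 = R$8,937,583.00.
DOL = contribution ÷ EBIT = R$21,277,483.00 ÷ R$8,937,583.00 = 2.3807.

2.38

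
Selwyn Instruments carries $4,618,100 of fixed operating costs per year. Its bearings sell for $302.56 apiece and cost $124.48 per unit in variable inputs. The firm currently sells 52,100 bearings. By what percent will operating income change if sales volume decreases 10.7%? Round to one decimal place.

Contribution at this volume is 52,100 × $178.08 = $9,277,968.00.
Subtracting fixed costs: EBIT = $9,277,968.00 − $4,618,100 = $4,659,868.00.
Degree of operating leverage = $9,277,968.00 / $4,659,868.00 = 1.9910.
%ΔEBIT = DOL × %ΔSales = 1.9910 × -10.7% = -21.3%.

-21.3%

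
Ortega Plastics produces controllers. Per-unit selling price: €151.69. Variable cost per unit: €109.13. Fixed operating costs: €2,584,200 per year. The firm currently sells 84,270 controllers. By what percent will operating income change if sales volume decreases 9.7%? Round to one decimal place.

-34.7%

Contribution at this volume is 84,270 × €42.56 = €3,586,531.20.
Subtracting fixed costs: EBIT = €3,586,531.20 − €2,584,200 = €1,002,331.20.
So DOL = total CM / EBIT = €3,586,531.20 / €1,002,331.20 = 3.5782.
So EBIT moves 3.5782 × (-9.7%) = -34.7%.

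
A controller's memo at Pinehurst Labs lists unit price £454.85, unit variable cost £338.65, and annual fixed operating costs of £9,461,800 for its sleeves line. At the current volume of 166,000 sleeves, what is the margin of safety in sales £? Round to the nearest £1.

Unit CM = price − variable cost = £454.85 − £338.65 = £116.20. Break-even units = £9,461,800 ÷ £116.20 = 81,426.85; break-even revenue = 81,426.85 × £454.85 = £37,037,002.84.
Current sales = 166,000 × £454.85 = £75,505,100.00.
Margin of safety = £75,505,100.00 − £37,037,002.84 = £38,468,097.

£38,468,097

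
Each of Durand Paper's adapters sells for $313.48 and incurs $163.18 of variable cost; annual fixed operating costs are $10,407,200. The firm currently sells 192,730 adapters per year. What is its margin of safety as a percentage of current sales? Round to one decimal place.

64.1%

Contribution margin per unit = $313.48 − $163.18 = $150.30. Break-even units = $10,407,200 ÷ $150.30 = 69,242.85; break-even revenue = 69,242.85 × $313.48 = $21,706,247.88.
Actual sales revenue = 192,730 × $313.48 = $60,417,000.40.
Margin of safety = ($60,417,000.40 − $21,706,247.88) ÷ $60,417,000.40 = 64.1%.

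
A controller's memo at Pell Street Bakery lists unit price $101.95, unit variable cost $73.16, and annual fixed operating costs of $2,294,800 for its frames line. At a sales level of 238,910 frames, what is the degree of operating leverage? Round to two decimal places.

Contribution at this volume is 238,910 × $28.79 = $6,878,218.90.
Subtracting fixed costs: EBIT = $6,878,218.90 − $2,294,800 = $4,583,418.90.
DOL = contribution ÷ EBIT = $6,878,218.90 ÷ $4,583,418.90 = 1.5007.

1.50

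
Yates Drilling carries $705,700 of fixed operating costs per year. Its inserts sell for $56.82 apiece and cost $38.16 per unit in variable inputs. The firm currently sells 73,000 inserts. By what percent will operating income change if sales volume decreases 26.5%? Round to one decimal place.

-55.0%

At 73,000 units, contribution = 73,000 × $18.66 = $1,362,180.00.
Operating income = contribution − fixed costs = $1,362,180.00 − $705,700 = $656,480.00.
DOL = contribution ÷ EBIT = $1,362,180.00 ÷ $656,480.00 = 2.0750.
Operating income changes by 2.0750 × -26.5% = -55.0%.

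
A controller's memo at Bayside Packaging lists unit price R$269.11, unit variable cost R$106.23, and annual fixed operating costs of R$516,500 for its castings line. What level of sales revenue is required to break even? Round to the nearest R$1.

Contribution margin per unit = R$269.11 − R$106.23 = R$162.88, a CM ratio of R$162.88 ÷ R$269.11 = 0.6053.
Break-even sales = FC ÷ CM ratio = R$516,500 × R$269.11 / R$162.88 = R$853,360.

R$853,360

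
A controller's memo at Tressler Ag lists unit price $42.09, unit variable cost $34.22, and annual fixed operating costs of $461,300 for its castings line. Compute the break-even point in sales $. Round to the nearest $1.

CM per unit = $42.09 − $34.22 = $7.87; CM ratio = $7.87 / $42.09 = 0.1870.
Break-even sales = FC ÷ CM ratio = $461,300 × $42.09 / $7.87 = $2,467,105.

$2,467,105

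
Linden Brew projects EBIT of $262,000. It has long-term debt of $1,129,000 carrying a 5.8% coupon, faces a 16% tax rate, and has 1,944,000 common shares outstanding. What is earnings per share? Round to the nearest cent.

$0.08

Interest = $65,482.00, so EBT = $262,000 − $65,482.00 = $196,518.00.
Net income = $196,518.00 × (1 − 0.16) = $165,075.12.
EPS = $165,075.12 ÷ 1,944,000 = $0.08.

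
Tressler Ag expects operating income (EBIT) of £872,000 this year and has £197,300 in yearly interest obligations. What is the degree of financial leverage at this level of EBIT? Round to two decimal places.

1.29

Annual interest charges come to £197,300.00.
Degree of financial leverage = EBIT / (EBIT − interest) = £872,000 / £674,700.00 = 1.2924.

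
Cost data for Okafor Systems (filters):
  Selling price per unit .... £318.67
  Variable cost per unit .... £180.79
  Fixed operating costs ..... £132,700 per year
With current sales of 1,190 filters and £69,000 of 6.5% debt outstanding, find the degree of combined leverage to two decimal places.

6.10

Contribution at this volume is 1,190 × £137.88 = £164,077.20.
EBIT = £164,077.20 − £132,700 = £31,377.20. Interest = £4,485.00, so EBIT − I = £26,892.20.
DCL = contribution ÷ (EBIT − I) = £164,077.20 ÷ £26,892.20 = 6.1013.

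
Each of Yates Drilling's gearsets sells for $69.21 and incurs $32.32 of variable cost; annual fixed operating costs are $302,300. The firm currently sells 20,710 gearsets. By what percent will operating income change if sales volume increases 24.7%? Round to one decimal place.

At 20,710 units, contribution = 20,710 × $36.89 = $763,991.90.
EBIT = $763,991.90 − $302,300 = $461,691.90.
Degree of operating leverage = $763,991.90 / $461,691.90 = 1.6548.
So EBIT moves 1.6548 × (+24.7%) = +40.9%.

+40.9%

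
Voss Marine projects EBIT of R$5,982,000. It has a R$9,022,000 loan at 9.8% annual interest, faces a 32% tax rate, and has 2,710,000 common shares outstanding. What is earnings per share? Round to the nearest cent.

Pre-tax income = R$5,982,000 − R$884,156.00 = R$5,097,844.00.
Net income = R$5,097,844.00 × (1 − 0.32) = R$3,466,533.92.
Per share: R$3,466,533.92 / 2,710,000 shares = R$1.28.

R$1.28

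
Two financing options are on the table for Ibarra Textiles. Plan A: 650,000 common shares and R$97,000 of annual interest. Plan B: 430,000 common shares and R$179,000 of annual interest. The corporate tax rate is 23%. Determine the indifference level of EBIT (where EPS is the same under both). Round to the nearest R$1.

At indifference, (EBIT − 97,000)(1 − t)/650,000 = (EBIT − 179,000)(1 − t)/430,000.
Cancelling (1 − t) and cross-multiplying: 430,000·(EBIT − 97,000) = 650,000·(EBIT − 179,000).
Solving, EBIT = (179,000·650,000 − 97,000·430,000) / (650,000 − 430,000) = 74,640,000,000 / 220,000 = 339,272.73.

R$339,273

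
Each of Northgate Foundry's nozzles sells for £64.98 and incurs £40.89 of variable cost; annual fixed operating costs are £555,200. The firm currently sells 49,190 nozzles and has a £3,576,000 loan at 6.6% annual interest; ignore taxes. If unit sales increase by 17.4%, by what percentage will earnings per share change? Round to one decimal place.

Contribution at this volume is 49,190 × £24.09 = £1,184,987.10.
Subtracting fixed costs: EBIT = £1,184,987.10 − £555,200 = £629,787.10.
After interest of £236,016.00, pre-tax earnings = £393,771.10.
Degree of combined leverage = contribution ÷ (EBIT − I) = £1,184,987.10 ÷ £393,771.10 = 3.0093.
%ΔEPS = DCL × %ΔSales = 3.0093 × +17.4% = +52.4%.

+52.4%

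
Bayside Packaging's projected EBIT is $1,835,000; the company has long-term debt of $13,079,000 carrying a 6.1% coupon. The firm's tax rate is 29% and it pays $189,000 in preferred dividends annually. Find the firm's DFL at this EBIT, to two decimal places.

Annual interest charges come to $797,819.00.
Preferred dividends grossed up pre-tax: $189,000 / (1 − 0.29) = $266,197.18.
DFL = EBIT ÷ [EBIT − I − D_p/(1−t)] = $1,835,000 ÷ [$1,835,000 − $797,819.00 − $266,197.18] = $1,835,000 ÷ $770,983.82 = 2.3801.

2.38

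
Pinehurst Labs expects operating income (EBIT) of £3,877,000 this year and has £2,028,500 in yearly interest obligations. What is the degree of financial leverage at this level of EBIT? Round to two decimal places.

2.10

Interest = £2,028,500.00.
DFL = EBIT ÷ (EBIT − I) = £3,877,000 ÷ (£3,877,000 − £2,028,500.00) = £3,877,000 ÷ £1,848,500.00 = 2.0974.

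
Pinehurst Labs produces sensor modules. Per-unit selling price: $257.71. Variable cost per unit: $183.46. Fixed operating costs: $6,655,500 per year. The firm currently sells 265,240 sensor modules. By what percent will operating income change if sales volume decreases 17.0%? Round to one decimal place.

Contribution at this volume is 265,240 × $74.25 = $19,694,070.00.
Operating income = contribution − fixed costs = $19,694,070.00 − $6,655,500 = $13,038,570.00.
So DOL = total CM / EBIT = $19,694,070.00 / $13,038,570.00 = 1.5104.
Operating income changes by 1.5104 × -17.0% = -25.7%.

-25.7%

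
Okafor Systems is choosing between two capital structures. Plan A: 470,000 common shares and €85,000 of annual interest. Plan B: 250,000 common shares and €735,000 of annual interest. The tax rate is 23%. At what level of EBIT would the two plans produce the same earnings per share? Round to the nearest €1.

Set EPS_A = EPS_B: (EBIT − €85,000)(1 − 0.23) ÷ 470,000 = (EBIT − €735,000)(1 − 0.23) ÷ 250,000.
The (1 − t) factor cancels: (EBIT − 85,000) × 250,000 = (EBIT − 735,000) × 470,000.
EBIT × (470,000 − 250,000) = 735,000 × 470,000 − 85,000 × 250,000 = 324,200,000,000, so EBIT = 324,200,000,000 ÷ 220,000 = 1,473,636.36.

€1,473,636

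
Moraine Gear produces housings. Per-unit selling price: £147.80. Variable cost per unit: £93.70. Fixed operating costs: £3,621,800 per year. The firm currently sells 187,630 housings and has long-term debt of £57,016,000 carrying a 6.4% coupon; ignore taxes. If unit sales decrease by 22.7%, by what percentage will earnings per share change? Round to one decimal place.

-80.0%

At 187,630 units, contribution = 187,630 × £54.10 = £10,150,783.00.
Subtracting fixed costs: EBIT = £10,150,783.00 − £3,621,800 = £6,528,983.00.
After interest of £3,649,024.00, pre-tax earnings = £2,879,959.00.
Degree of combined leverage = contribution ÷ (EBIT − I) = £10,150,783.00 ÷ £2,879,959.00 = 3.5246.
%ΔEPS = DCL × %ΔSales = 3.5246 × -22.7% = -80.0%.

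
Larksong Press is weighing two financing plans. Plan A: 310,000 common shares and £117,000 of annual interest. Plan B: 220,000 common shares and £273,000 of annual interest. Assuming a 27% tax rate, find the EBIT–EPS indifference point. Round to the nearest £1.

Set EPS_A = EPS_B: (EBIT − £117,000)(1 − 0.27) ÷ 310,000 = (EBIT − £273,000)(1 − 0.27) ÷ 220,000.
The (1 − t) factor cancels: (EBIT − 117,000) × 220,000 = (EBIT − 273,000) × 310,000.
Solving, EBIT = (273,000·310,000 − 117,000·220,000) / (310,000 − 220,000) = 58,890,000,000 / 90,000 = 654,333.33.

£654,333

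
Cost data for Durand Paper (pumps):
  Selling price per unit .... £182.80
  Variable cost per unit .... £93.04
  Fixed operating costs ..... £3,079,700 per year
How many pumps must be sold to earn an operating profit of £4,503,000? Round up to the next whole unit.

84,478 pumps

Each unit contributes £182.80 − £93.04 = £89.76.
Units = (FC + target) / CM = (£3,079,700 + £4,503,000) / £89.76 = 84,477.50, so 84,478 pumps.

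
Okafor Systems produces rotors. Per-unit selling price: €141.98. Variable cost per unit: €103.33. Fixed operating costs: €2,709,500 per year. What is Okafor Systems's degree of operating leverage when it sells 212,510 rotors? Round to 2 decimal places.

1.49

Contribution at this volume is 212,510 × €38.65 = €8,213,511.50.
EBIT = €8,213,511.50 − €2,709,500 = €5,504,011.50.
So DOL = total CM / EBIT = €8,213,511.50 / €5,504,011.50 = 1.4923.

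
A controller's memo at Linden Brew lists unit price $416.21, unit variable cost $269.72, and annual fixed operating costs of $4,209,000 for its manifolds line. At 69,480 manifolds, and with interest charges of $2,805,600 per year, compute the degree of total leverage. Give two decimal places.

3.22

At 69,480 units, contribution = 69,480 × $146.49 = $10,178,125.20.
Subtracting fixed costs: EBIT = $10,178,125.20 − $4,209,000 = $5,969,125.20. Interest = $2,805,600.00.
DOL = $10,178,125.20 ÷ $5,969,125.20 = 1.7051; DFL = $5,969,125.20 ÷ $3,163,525.20 = 1.8869.
DCL = DOL × DFL = 1.7051 × 1.8869 = 3.2174.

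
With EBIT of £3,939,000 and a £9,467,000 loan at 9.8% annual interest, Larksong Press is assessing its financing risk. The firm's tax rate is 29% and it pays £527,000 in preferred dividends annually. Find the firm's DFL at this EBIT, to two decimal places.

Interest = £927,766.00.
Pre-tax preferred-dividend burden = £527,000 ÷ (1 − 0.29) = £742,253.52.
DFL = EBIT ÷ [EBIT − I − D_p/(1−t)] = £3,939,000 ÷ [£3,939,000 − £927,766.00 − £742,253.52] = £3,939,000 ÷ £2,268,980.48 = 1.7360.

1.74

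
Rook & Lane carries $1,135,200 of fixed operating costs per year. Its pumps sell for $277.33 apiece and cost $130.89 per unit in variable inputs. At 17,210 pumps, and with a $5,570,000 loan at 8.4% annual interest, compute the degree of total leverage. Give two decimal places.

2.75

At 17,210 units, contribution = 17,210 × $146.44 = $2,520,232.40.
Operating income = contribution − fixed costs = $2,520,232.40 − $1,135,200 = $1,385,032.40. Interest = $467,880.00.
DOL = $2,520,232.40 ÷ $1,385,032.40 = 1.8196; DFL = $1,385,032.40 ÷ $917,152.40 = 1.5101.
Combined leverage = 1.8196 × 1.5101 = 2.7478.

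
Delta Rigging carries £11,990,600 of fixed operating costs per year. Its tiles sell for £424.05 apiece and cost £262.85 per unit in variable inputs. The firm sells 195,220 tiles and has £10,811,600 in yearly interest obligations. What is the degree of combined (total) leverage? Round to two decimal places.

At 195,220 units, contribution = 195,220 × £161.20 = £31,469,464.00.
EBIT = £31,469,464.00 − £11,990,600 = £19,478,864.00. Interest = £10,811,600.00, so EBIT − I = £8,667,264.00.
Degree of total leverage = total CM / (EBIT − interest) = £31,469,464.00 / £8,667,264.00 = 3.6308.

3.63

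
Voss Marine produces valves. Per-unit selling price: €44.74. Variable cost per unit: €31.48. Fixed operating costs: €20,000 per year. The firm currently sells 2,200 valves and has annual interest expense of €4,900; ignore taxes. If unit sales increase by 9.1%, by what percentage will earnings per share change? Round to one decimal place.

Total contribution margin = 2,200 × €13.26 = €29,172.00.
Subtracting fixed costs: EBIT = €29,172.00 − €20,000 = €9,172.00.
Interest = €4,900.00, so EBIT − I = €4,272.00.
DCL = total CM / (EBIT − I) = €29,172.00 / €4,272.00 = 6.8287.
%ΔEPS = DCL × %ΔSales = 6.8287 × +9.1% = +62.1%.

+62.1%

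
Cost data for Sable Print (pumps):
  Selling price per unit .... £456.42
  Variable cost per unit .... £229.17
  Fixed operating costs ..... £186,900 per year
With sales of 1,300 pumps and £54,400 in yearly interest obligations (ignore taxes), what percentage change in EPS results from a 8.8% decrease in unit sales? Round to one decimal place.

-48.0%

Total contribution margin = 1,300 × £227.25 = £295,425.00.
EBIT = £295,425.00 − £186,900 = £108,525.00.
After interest of £54,400.00, pre-tax earnings = £54,125.00.
Degree of combined leverage = contribution ÷ (EBIT − I) = £295,425.00 ÷ £54,125.00 = 5.4582.
%ΔEPS = DCL × %ΔSales = 5.4582 × -8.8% = -48.0%.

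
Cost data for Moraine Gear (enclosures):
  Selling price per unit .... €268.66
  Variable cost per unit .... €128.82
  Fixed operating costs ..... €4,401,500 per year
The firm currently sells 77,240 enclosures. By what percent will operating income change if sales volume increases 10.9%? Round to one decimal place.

At 77,240 units, contribution = 77,240 × €139.84 = €10,801,241.60.
Subtracting fixed costs: EBIT = €10,801,241.60 − €4,401,500 = €6,399,741.60.
DOL = contribution ÷ EBIT = €10,801,241.60 ÷ €6,399,741.60 = 1.6878.
Operating income changes by 1.6878 × +10.9% = +18.4%.

+18.4%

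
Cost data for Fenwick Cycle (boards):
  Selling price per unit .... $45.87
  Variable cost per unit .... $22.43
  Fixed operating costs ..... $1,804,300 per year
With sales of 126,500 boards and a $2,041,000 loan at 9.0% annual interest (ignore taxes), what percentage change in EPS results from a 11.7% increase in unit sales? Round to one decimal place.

+35.5%

Contribution at this volume is 126,500 × $23.44 = $2,965,160.00.
Operating income = contribution − fixed costs = $2,965,160.00 − $1,804,300 = $1,160,860.00.
After interest of $183,690.00, pre-tax earnings = $977,170.00.
Degree of combined leverage = contribution ÷ (EBIT − I) = $2,965,160.00 ÷ $977,170.00 = 3.0344.
%ΔEPS = DCL × %ΔSales = 3.0344 × +11.7% = +35.5%.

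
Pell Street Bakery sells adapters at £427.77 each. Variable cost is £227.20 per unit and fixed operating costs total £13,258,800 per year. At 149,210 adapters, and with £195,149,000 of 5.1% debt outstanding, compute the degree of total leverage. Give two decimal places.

4.46

At 149,210 units, contribution = 149,210 × £200.57 = £29,927,049.70.
EBIT = £29,927,049.70 − £13,258,800 = £16,668,249.70. Interest = £9,952,599.00, so EBIT − I = £6,715,650.70.
Degree of total leverage = total CM / (EBIT − interest) = £29,927,049.70 / £6,715,650.70 = 4.4563.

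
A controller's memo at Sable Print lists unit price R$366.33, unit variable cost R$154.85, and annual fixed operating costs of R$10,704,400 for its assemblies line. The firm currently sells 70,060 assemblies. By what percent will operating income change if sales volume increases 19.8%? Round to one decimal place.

Total contribution margin = 70,060 × R$211.48 = R$14,816,288.80.
Operating income = contribution − fixed costs = R$14,816,288.80 − R$10,704,400 = R$4,111,888.80.
DOL = contribution ÷ EBIT = R$14,816,288.80 ÷ R$4,111,888.80 = 3.6033.
Operating income changes by 3.6033 × +19.8% = +71.3%.

+71.3%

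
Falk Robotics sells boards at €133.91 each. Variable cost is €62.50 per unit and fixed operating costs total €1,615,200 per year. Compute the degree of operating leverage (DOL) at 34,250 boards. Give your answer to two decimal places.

Total contribution margin = 34,250 × €71.41 = €2,445,792.50.
Operating income = contribution − fixed costs = €2,445,792.50 − €1,615,200 = €830,592.50.
DOL = contribution ÷ EBIT = €2,445,792.50 ÷ €830,592.50 = 2.9446.

2.94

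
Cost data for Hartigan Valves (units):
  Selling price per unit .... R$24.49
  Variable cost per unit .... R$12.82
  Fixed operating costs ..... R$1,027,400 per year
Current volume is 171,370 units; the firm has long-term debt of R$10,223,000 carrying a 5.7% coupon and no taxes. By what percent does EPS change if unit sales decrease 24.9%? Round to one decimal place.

-127.8%

Total contribution margin = 171,370 × R$11.67 = R$1,999,887.90.
Operating income = contribution − fixed costs = R$1,999,887.90 − R$1,027,400 = R$972,487.90.
After interest of R$582,711.00, pre-tax earnings = R$389,776.90.
DCL = total CM / (EBIT − I) = R$1,999,887.90 / R$389,776.90 = 5.1309.
EPS therefore changes by 5.1309 × (-24.9%) = -127.8%.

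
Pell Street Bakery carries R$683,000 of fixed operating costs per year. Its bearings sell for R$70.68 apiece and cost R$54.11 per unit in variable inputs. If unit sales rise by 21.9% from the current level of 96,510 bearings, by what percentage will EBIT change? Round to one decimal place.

Contribution at this volume is 96,510 × R$16.57 = R$1,599,170.70.
Operating income = contribution − fixed costs = R$1,599,170.70 − R$683,000 = R$916,170.70.
DOL = contribution ÷ EBIT = R$1,599,170.70 ÷ R$916,170.70 = 1.7455.
So EBIT moves 1.7455 × (+21.9%) = +38.2%.

+38.2%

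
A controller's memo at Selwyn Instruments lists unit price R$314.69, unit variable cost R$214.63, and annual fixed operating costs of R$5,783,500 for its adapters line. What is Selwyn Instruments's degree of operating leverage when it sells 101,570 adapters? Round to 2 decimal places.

At 101,570 units, contribution = 101,570 × R$100.06 = R$10,163,094.20.
EBIT = R$10,163,094.20 − R$5,783,500 = R$4,379,594.20.
DOL = contribution ÷ EBIT = R$10,163,094.20 ÷ R$4,379,594.20 = 2.3206.

2.32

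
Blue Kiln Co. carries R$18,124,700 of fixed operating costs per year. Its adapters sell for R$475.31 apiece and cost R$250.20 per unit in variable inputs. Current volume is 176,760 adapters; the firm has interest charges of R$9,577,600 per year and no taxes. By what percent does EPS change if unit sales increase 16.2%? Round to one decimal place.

Contribution at this volume is 176,760 × R$225.11 = R$39,790,443.60.
EBIT = R$39,790,443.60 − R$18,124,700 = R$21,665,743.60.
Interest = R$9,577,600.00, so EBIT − I = R$12,088,143.60.
Degree of combined leverage = contribution ÷ (EBIT − I) = R$39,790,443.60 ÷ R$12,088,143.60 = 3.2917.
%ΔEPS = DCL × %ΔSales = 3.2917 × +16.2% = +53.3%.

+53.3%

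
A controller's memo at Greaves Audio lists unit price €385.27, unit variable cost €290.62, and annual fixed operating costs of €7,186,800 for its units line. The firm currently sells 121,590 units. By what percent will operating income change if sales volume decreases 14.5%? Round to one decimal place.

-38.6%

At 121,590 units, contribution = 121,590 × €94.65 = €11,508,493.50.
Subtracting fixed costs: EBIT = €11,508,493.50 − €7,186,800 = €4,321,693.50.
DOL = contribution ÷ EBIT = €11,508,493.50 ÷ €4,321,693.50 = 2.6630.
Operating income changes by 2.6630 × -14.5% = -38.6%.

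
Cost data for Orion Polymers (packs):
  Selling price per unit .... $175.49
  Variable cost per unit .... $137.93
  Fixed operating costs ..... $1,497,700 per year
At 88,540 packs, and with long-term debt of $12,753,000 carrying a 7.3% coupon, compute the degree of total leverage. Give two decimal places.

Total contribution margin = 88,540 × $37.56 = $3,325,562.40.
Subtracting fixed costs: EBIT = $3,325,562.40 − $1,497,700 = $1,827,862.40. Interest = $930,969.00.
DOL = $3,325,562.40 ÷ $1,827,862.40 = 1.8194; DFL = $1,827,862.40 ÷ $896,893.40 = 2.0380.
Combined leverage = 1.8194 × 2.0380 = 3.7079.

3.71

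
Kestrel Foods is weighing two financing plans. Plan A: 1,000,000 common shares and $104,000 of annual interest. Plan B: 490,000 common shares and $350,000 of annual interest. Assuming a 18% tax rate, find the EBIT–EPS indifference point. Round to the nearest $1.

At indifference, (EBIT − 104,000)(1 − t)/1,000,000 = (EBIT − 350,000)(1 − t)/490,000.
The (1 − t) factor cancels: (EBIT − 104,000) × 490,000 = (EBIT − 350,000) × 1,000,000.
Solving, EBIT = (350,000·1,000,000 − 104,000·490,000) / (1,000,000 − 490,000) = 299,040,000,000 / 510,000 = 586,352.94.

$586,353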